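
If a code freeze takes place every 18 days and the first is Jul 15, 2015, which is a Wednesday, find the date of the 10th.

The 10th occurrence is 9 intervals after the first: 9 × 18 = 162 days after Jul 15, 2015.
Jul has 31 days — 16 days to the end of Jul leaves 146.
Aug has 31 days (115 left).
Sep has 30 days (85 left).
Oct has 31 days (54 left).
Nov has 30 days (24 left).
24 days into Dec → Dec 24, 2015.

Dec 24, 2015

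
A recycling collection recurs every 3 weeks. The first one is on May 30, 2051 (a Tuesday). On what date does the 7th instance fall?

Oct 3, 2051

The 7th occurrence is 6 intervals after the first: 6 × 21 = 126 days after May 30, 2051.
May has 31 days — 1 day to the end of May leaves 125.
Jun has 30 days (95 left).
Jul has 31 days (64 left).
Aug has 31 days (33 left).
Sep has 30 days (3 left).
3 days into Oct → Oct 3, 2051.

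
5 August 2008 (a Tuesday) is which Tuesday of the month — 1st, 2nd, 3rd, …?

Day 5 falls in week ⌈5/7⌉ of the month.
Days 1–7 hold the 1st Tuesday, 8–14 the 2nd, 15–21 the 3rd, 22–28 the 4th, 29–31 the 5th.
5 is in the range for the 1st.

1st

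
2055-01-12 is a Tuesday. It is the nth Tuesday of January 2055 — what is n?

2nd

Day 12 falls in week ⌈12/7⌉ of the month.
Days 1–7 hold the 1st Tuesday, 8–14 the 2nd, 15–21 the 3rd, 22–28 the 4th, 29–31 the 5th.
12 is in the range for the 2nd.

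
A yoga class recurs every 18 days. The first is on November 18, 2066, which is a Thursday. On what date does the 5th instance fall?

January 29, 2067

The 5th occurrence is 4 intervals after the first: 4 × 18 = 72 days after November 18, 2066.
November has 30 days — 12 days to the end of November leaves 60.
December has 31 days (29 left).
29 days into January → January 29, 2067.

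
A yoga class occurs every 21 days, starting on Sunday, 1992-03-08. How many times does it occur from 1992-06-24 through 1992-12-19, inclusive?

Occurrences land 21·i days after 1992-03-08 for i = 0, 1, 2, …
1992-06-24 is 108 days after the start; 108 ÷ 21 = 5 remainder 3; since the remainder is 3, round up to i = 6. First occurrence in the window: #7 on 1992-07-12 (6×21 = 126 days in).
1992-12-19 is 286 days after the start; 286 ÷ 21 = 13 remainder 13. Last occurrence in the window: #14 on 1992-12-06.
Occurrences #7 through #14: 8 in total.

8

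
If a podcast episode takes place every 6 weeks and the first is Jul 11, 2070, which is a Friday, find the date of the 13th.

Nov 27, 2071

The 13th occurrence is 12 intervals after the first: 12 × 42 = 504 days after Jul 11, 2070.
Jul has 31 days — 20 days to the end of Jul leaves 484.
From end of Jul to end of 2070 is 153 days (331 left).
Jan has 31 days (300 left).
Feb has 28 days (272 left).
Mar has 31 days (241 left).
Apr has 30 days (211 left).
May has 31 days (180 left).
Jun has 30 days (150 left).
Jul has 31 days (119 left).
Aug has 31 days (88 left).
Sep has 30 days (58 left).
Oct has 31 days (27 left).
27 days into Nov → Nov 27, 2071.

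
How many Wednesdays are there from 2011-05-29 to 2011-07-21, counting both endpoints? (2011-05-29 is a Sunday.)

8

2011-05-29 is a Sunday; the first Wednesday on or after it is 2011-06-01 (3 days later).
From 2011-06-01 to 2011-07-21: 29 + 21 = 50 days (rest of June, July).
50 ÷ 7 = 7 full weeks with remainder 1, so 7 more Wednesdays after the first → 8.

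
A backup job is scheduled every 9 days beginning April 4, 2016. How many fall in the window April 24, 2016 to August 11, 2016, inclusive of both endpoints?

Occurrences land 9·i days after April 4, 2016 for i = 0, 1, 2, …
April 24, 2016 is 20 days after the start; 20 ÷ 9 = 2 remainder 2; since the remainder is 2, round up to i = 3. First occurrence in the window: #4 on May 1, 2016 (3×9 = 27 days in).
August 11, 2016 is 129 days after the start; 129 ÷ 9 = 14 remainder 3. Last occurrence in the window: #15 on August 8, 2016.
Occurrences #4 through #15: 12 in total.

12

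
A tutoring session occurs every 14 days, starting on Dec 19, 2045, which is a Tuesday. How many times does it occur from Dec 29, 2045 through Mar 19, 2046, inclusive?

6

Occurrences land 14·i days after Dec 19, 2045 for i = 0, 1, 2, …
Dec 29, 2045 is 10 days after the start; 10 ÷ 14 = 0 remainder 10; since the remainder is 10, round up to i = 1. First occurrence in the window: #2 on Jan 2, 2046 (1×14 = 14 days in).
Mar 19, 2046 is 90 days after the start; 90 ÷ 14 = 6 remainder 6. Last occurrence in the window: #7 on Mar 13, 2046.
Occurrences #2 through #7: 6 in total.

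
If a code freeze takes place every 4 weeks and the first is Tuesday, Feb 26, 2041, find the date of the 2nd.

The 2nd occurrence is 1 interval after the first: 1 × 28 = 28 days after Feb 26, 2041.
Feb has 28 days — 2 days to the end of Feb leaves 26.
26 days into Mar → Mar 26, 2041.

Mar 26, 2041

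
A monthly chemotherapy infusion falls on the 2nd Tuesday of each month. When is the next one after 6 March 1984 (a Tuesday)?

March 1984 starts on a Thursday; its first Tuesday is the 6th, so the 2nd Tuesday is the 13th — 13 March 1984.
13 March 1984 is after 6 March 1984, so that is the next one.

13 March 1984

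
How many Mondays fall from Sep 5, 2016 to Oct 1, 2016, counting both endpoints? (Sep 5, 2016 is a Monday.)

4

Sep 5, 2016 is a Monday; the first Monday on or after it is Sep 5, 2016.
From Sep 5, 2016 to Oct 1, 2016: 25 + 1 = 26 days (rest of Sep, Oct).
26 ÷ 7 = 3 full weeks with remainder 5, so 3 more Mondays after the first → 4.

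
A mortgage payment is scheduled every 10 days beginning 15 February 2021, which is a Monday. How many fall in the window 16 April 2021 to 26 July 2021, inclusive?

Occurrences land 10·i days after 15 February 2021 for i = 0, 1, 2, …
16 April 2021 is 60 days after the start; 60 ÷ 10 = 6 remainder 0. First occurrence in the window: #7 on 16 April 2021 (6×10 = 60 days in).
26 July 2021 is 161 days after the start; 161 ÷ 10 = 16 remainder 1. Last occurrence in the window: #17 on 25 July 2021.
Occurrences #7 through #17: 11 in total.

11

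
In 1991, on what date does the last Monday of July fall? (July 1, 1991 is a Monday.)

July 1991 begins on a Monday, so the first Monday is July 1.
July 1991 has 31 days. Adding weeks: 1, 8, 15, 22, 29 — the last one ≤ 31 is the 29th.

29 July 1991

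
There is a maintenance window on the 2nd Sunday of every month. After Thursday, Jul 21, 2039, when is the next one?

Aug 14, 2039

Jul 2039 starts on a Friday; its first Sunday is the 3rd, so the 2nd Sunday is the 10th — Jul 10, 2039.
That is not after Jul 21, 2039, so look at Aug 2039.
Aug 2039 starts on a Monday; its first Sunday is the 7th, so the 2nd Sunday is the 14th — Aug 14, 2039.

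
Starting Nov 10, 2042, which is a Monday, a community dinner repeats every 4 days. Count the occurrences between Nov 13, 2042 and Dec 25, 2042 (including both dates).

Occurrences land 4·i days after Nov 10, 2042 for i = 0, 1, 2, …
Nov 13, 2042 is 3 days after the start; 3 ÷ 4 = 0 remainder 3; since the remainder is 3, round up to i = 1. First occurrence in the window: #2 on Nov 14, 2042 (1×4 = 4 days in).
Dec 25, 2042 is 45 days after the start; 45 ÷ 4 = 11 remainder 1. Last occurrence in the window: #12 on Dec 24, 2042.
Occurrences #2 through #12: 11 in total.

11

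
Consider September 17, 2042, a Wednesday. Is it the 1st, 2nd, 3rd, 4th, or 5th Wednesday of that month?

Day 17 falls in week ⌈17/7⌉ of the month.
Days 1–7 hold the 1st Wednesday, 8–14 the 2nd, 15–21 the 3rd, 22–28 the 4th, 29–31 the 5th.
17 is in the range for the 3rd.

3rd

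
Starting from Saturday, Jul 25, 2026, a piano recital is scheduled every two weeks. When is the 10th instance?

Nov 28, 2026

The 10th occurrence is 9 intervals after the first: 9 × 14 = 126 days after Jul 25, 2026.
Jul has 31 days — 6 days to the end of Jul leaves 120.
Aug has 31 days (89 left).
Sep has 30 days (59 left).
Oct has 31 days (28 left).
28 days into Nov → Nov 28, 2026.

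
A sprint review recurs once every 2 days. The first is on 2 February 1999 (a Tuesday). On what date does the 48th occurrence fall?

The 48th occurrence is 47 intervals after the first: 47 × 2 = 94 days after 2 February 1999.
February has 28 days — 26 days to the end of February leaves 68.
March has 31 days (37 left).
April has 30 days (7 left).
7 days into May → 7 May 1999.

7 May 1999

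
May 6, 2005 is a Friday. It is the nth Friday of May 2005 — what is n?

Day 6 falls in week ⌈6/7⌉ of the month.
Days 1–7 hold the 1st Friday, 8–14 the 2nd, 15–21 the 3rd, 22–28 the 4th, 29–31 the 5th.
6 is in the range for the 1st.

1st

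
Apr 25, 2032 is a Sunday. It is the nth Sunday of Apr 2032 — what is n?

Day 25 falls in week ⌈25/7⌉ of the month.
Days 1–7 hold the 1st Sunday, 8–14 the 2nd, 15–21 the 3rd, 22–28 the 4th, 29–31 the 5th.
25 is in the range for the 4th.

4th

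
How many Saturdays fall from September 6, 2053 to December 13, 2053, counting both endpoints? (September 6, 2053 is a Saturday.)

15

September 6, 2053 is a Saturday; the first Saturday on or after it is September 6, 2053.
From September 6, 2053 to December 13, 2053: 24 + 31 + 30 + 13 = 98 days (rest of September, October, November, December).
98 ÷ 7 = 14 full weeks with remainder 0, so 14 more Saturdays after the first → 15.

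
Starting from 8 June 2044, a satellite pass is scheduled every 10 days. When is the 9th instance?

The 9th occurrence is 8 intervals after the first: 8 × 10 = 80 days after 8 June 2044.
June has 30 days — 22 days to the end of June leaves 58.
July has 31 days (27 left).
27 days into August → 27 August 2044.

27 August 2044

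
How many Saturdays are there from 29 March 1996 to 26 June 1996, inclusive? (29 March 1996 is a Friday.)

29 March 1996 is a Friday; the first Saturday on or after it is 30 March 1996 (1 day later).
From 30 March 1996 to 26 June 1996: 1 + 30 + 31 + 26 = 88 days (rest of March, April, May, June).
88 ÷ 7 = 12 full weeks with remainder 4, so 12 more Saturdays after the first → 13.

13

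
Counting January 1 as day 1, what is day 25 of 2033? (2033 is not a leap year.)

Jan 25, 2033

25 into Jan → Jan 25.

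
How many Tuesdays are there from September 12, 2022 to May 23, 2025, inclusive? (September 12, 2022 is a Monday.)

September 12, 2022 is a Monday; the first Tuesday on or after it is September 13, 2022 (1 day later).
From September 13, 2022 to May 23, 2025: 109 + 365 + 366 + 143 = 983 days (rest of 2022, 2023, 2024, to May 23, 2025 in 2025).
983 ÷ 7 = 140 full weeks with remainder 3, so 140 more Tuesdays after the first → 141.

141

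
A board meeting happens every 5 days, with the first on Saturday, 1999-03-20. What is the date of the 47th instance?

1999-11-05

The 47th occurrence is 46 intervals after the first: 46 × 5 = 230 days after 1999-03-20.
March has 31 days — 11 days to the end of March leaves 219.
April has 30 days (189 left).
May has 31 days (158 left).
June has 30 days (128 left).
July has 31 days (97 left).
August has 31 days (66 left).
September has 30 days (36 left).
October has 31 days (5 left).
5 days into November → 1999-11-05.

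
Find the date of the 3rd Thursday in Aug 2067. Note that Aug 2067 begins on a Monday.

Aug 2067 begins on a Monday, so the first Thursday is Aug 4 (3 days later).
The 3rd Thursday is 2 weeks later: 4 + 14 = 18.

Aug 18, 2067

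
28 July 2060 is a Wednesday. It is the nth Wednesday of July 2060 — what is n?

4th

Day 28 falls in week ⌈28/7⌉ of the month.
Days 1–7 hold the 1st Wednesday, 8–14 the 2nd, 15–21 the 3rd, 22–28 the 4th, 29–31 the 5th.
28 is in the range for the 4th.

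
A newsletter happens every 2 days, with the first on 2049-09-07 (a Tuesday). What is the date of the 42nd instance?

The 42nd occurrence is 41 intervals after the first: 41 × 2 = 82 days after 2049-09-07.
September has 30 days — 23 days to the end of September leaves 59.
October has 31 days (28 left).
28 days into November → 2049-11-28.

2049-11-28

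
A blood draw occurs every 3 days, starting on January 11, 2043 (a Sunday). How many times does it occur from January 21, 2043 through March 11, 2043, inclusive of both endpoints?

Occurrences land 3·i days after January 11, 2043 for i = 0, 1, 2, …
January 21, 2043 is 10 days after the start; 10 ÷ 3 = 3 remainder 1; since the remainder is 1, round up to i = 4. First occurrence in the window: #5 on January 23, 2043 (4×3 = 12 days in).
March 11, 2043 is 59 days after the start; 59 ÷ 3 = 19 remainder 2. Last occurrence in the window: #20 on March 9, 2043.
Occurrences #5 through #20: 16 in total.

16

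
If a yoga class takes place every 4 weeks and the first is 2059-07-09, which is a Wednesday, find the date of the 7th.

The 7th occurrence is 6 intervals after the first: 6 × 28 = 168 days after 2059-07-09.
July has 31 days — 22 days to the end of July leaves 146.
August has 31 days (115 left).
September has 30 days (85 left).
October has 31 days (54 left).
November has 30 days (24 left).
24 days into December → 2059-12-24.

2059-12-24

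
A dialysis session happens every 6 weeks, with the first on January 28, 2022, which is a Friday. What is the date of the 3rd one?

The 3rd occurrence is 2 intervals after the first: 2 × 42 = 84 days after January 28, 2022.
January has 31 days — 3 days to the end of January leaves 81.
February has 28 days (53 left).
March has 31 days (22 left).
22 days into April → April 22, 2022.

April 22, 2022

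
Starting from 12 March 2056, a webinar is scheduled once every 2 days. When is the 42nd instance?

The 42nd occurrence is 41 intervals after the first: 41 × 2 = 82 days after 12 March 2056.
March has 31 days — 19 days to the end of March leaves 63.
April has 30 days (33 left).
May has 31 days (2 left).
2 days into June → 2 June 2056.

2 June 2056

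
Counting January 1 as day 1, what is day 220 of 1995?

January has 31 days (220 − 31 = 189 remain).
February has 28 days (189 − 28 = 161 remain).
March has 31 days (161 − 31 = 130 remain).
April has 30 days (130 − 30 = 100 remain).
May has 31 days (100 − 31 = 69 remain).
June has 30 days (69 − 30 = 39 remain).
July has 31 days (39 − 31 = 8 remain).
8 into August → August 8.

August 8, 1995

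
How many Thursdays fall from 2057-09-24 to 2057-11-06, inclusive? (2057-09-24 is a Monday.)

6

2057-09-24 is a Monday; the first Thursday on or after it is 2057-09-27 (3 days later).
From 2057-09-27 to 2057-11-06: 3 + 31 + 6 = 40 days (rest of September, October, November).
40 ÷ 7 = 5 full weeks with remainder 5, so 5 more Thursdays after the first → 6.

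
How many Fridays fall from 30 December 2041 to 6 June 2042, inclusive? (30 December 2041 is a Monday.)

23

30 December 2041 is a Monday; the first Friday on or after it is 3 January 2042 (4 days later).
From 3 January 2042 to 6 June 2042: 28 + 28 + 31 + 30 + 31 + 6 = 154 days (rest of January, February, March, April, May, June).
154 ÷ 7 = 22 full weeks with remainder 0, so 22 more Fridays after the first → 23.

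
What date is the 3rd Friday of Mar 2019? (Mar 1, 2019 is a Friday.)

Mar 2019 begins on a Friday, so the first Friday is Mar 1.
The 3rd Friday is 2 weeks later: 1 + 14 = 15.

Mar 15, 2019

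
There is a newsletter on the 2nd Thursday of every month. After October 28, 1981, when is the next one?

October 1981 starts on a Thursday; its first Thursday is the 1st, so the 2nd Thursday is the 8th — October 8, 1981.
That is not after October 28, 1981, so look at November 1981.
November 1981 starts on a Sunday; its first Thursday is the 5th, so the 2nd Thursday is the 12th — November 12, 1981.

November 12, 1981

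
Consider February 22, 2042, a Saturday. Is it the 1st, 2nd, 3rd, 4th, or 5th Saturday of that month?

4th

Day 22 falls in week ⌈22/7⌉ of the month.
Days 1–7 hold the 1st Saturday, 8–14 the 2nd, 15–21 the 3rd, 22–28 the 4th, 29–31 the 5th.
22 is in the range for the 4th.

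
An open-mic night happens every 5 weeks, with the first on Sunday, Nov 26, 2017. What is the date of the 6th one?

The 6th occurrence is 5 intervals after the first: 5 × 35 = 175 days after Nov 26, 2017.
Nov has 30 days — 4 days to the end of Nov leaves 171.
Dec has 31 days (140 left).
Jan has 31 days (109 left).
Feb has 28 days (81 left).
Mar has 31 days (50 left).
Apr has 30 days (20 left).
20 days into May → May 20, 2018.

May 20, 2018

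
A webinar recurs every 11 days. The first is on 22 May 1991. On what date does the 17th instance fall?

The 17th occurrence is 16 intervals after the first: 16 × 11 = 176 days after 22 May 1991.
May has 31 days — 9 days to the end of May leaves 167.
June has 30 days (137 left).
July has 31 days (106 left).
August has 31 days (75 left).
September has 30 days (45 left).
October has 31 days (14 left).
14 days into November → 14 November 1991.

14 November 1991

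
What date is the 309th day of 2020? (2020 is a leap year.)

January has 31 days (309 − 31 = 278 remain).
February has 29 days (278 − 29 = 249 remain).
March has 31 days (249 − 31 = 218 remain).
April has 30 days (218 − 30 = 188 remain).
May has 31 days (188 − 31 = 157 remain).
June has 30 days (157 − 30 = 127 remain).
July has 31 days (127 − 31 = 96 remain).
August has 31 days (96 − 31 = 65 remain).
September has 30 days (65 − 30 = 35 remain).
October has 31 days (35 − 31 = 4 remain).
4 into November → November 4.

November 4, 2020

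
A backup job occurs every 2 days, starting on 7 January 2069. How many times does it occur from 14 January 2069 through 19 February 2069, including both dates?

Occurrences land 2·i days after 7 January 2069 for i = 0, 1, 2, …
14 January 2069 is 7 days after the start; 7 ÷ 2 = 3 remainder 1; since the remainder is 1, round up to i = 4. First occurrence in the window: #5 on 15 January 2069 (4×2 = 8 days in).
19 February 2069 is 43 days after the start; 43 ÷ 2 = 21 remainder 1. Last occurrence in the window: #22 on 18 February 2069.
Occurrences #5 through #22: 18 in total.

18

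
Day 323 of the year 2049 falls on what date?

January has 31 days (323 − 31 = 292 remain).
February has 28 days (292 − 28 = 264 remain).
March has 31 days (264 − 31 = 233 remain).
April has 30 days (233 − 30 = 203 remain).
May has 31 days (203 − 31 = 172 remain).
June has 30 days (172 − 30 = 142 remain).
July has 31 days (142 − 31 = 111 remain).
August has 31 days (111 − 31 = 80 remain).
September has 30 days (80 − 30 = 50 remain).
October has 31 days (50 − 31 = 19 remain).
19 into November → November 19.

19 November 2049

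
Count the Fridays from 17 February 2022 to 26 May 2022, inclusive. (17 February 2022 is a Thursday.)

17 February 2022 is a Thursday; the first Friday on or after it is 18 February 2022 (1 day later).
From 18 February 2022 to 26 May 2022: 10 + 31 + 30 + 26 = 97 days (rest of February, March, April, May).
97 ÷ 7 = 13 full weeks with remainder 6, so 13 more Fridays after the first → 14.

14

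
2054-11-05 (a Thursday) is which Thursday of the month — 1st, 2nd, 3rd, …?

1st

Day 5 falls in week ⌈5/7⌉ of the month.
Days 1–7 hold the 1st Thursday, 8–14 the 2nd, 15–21 the 3rd, 22–28 the 4th, 29–31 the 5th.
5 is in the range for the 1st.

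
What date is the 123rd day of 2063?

2063-05-03

January has 31 days (123 − 31 = 92 remain).
February has 28 days (92 − 28 = 64 remain).
March has 31 days (64 − 31 = 33 remain).
April has 30 days (33 − 30 = 3 remain).
3 into May → May 3.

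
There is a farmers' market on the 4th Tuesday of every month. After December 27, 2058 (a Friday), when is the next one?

December 2058 starts on a Sunday; its first Tuesday is the 3rd, so the 4th Tuesday is the 24th — December 24, 2058.
That is not after December 27, 2058, so look at January 2059.
January 2059 starts on a Wednesday; its first Tuesday is the 7th, so the 4th Tuesday is the 28th — January 28, 2059.

January 28, 2059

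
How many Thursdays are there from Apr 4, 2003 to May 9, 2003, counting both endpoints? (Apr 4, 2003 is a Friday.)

Apr 4, 2003 is a Friday; the first Thursday on or after it is Apr 10, 2003 (6 days later).
From Apr 10, 2003 to May 9, 2003: 20 + 9 = 29 days (rest of Apr, May).
29 ÷ 7 = 4 full weeks with remainder 1, so 4 more Thursdays after the first → 5.

5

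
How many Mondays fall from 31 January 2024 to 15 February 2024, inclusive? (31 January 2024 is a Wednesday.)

31 January 2024 is a Wednesday; the first Monday on or after it is 5 February 2024 (5 days later).
From 5 February 2024 to 15 February 2024 is 15 − 5 = 10 days.
10 ÷ 7 = 1 full weeks with remainder 3, so 1 more Mondays after the first → 2.

2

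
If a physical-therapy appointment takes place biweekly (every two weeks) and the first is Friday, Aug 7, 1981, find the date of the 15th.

The 15th occurrence is 14 intervals after the first: 14 × 14 = 196 days after Aug 7, 1981.
Aug has 31 days — 24 days to the end of Aug leaves 172.
Sep has 30 days (142 left).
Oct has 31 days (111 left).
Nov has 30 days (81 left).
Dec has 31 days (50 left).
Jan has 31 days (19 left).
19 days into Feb → Feb 19, 1982.

Feb 19, 1982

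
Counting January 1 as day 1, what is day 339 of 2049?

Jan has 31 days (339 − 31 = 308 remain).
Feb has 28 days (308 − 28 = 280 remain).
Mar has 31 days (280 − 31 = 249 remain).
Apr has 30 days (249 − 30 = 219 remain).
May has 31 days (219 − 31 = 188 remain).
Jun has 30 days (188 − 30 = 158 remain).
Jul has 31 days (158 − 31 = 127 remain).
Aug has 31 days (127 − 31 = 96 remain).
Sep has 30 days (96 − 30 = 66 remain).
Oct has 31 days (66 − 31 = 35 remain).
Nov has 30 days (35 − 30 = 5 remain).
5 into Dec → Dec 5.

Dec 5, 2049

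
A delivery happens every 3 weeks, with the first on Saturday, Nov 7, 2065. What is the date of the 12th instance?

The 12th occurrence is 11 intervals after the first: 11 × 21 = 231 days after Nov 7, 2065.
Nov has 30 days — 23 days to the end of Nov leaves 208.
Dec has 31 days (177 left).
Jan has 31 days (146 left).
Feb has 28 days (118 left).
Mar has 31 days (87 left).
Apr has 30 days (57 left).
May has 31 days (26 left).
26 days into Jun → Jun 26, 2066.

Jun 26, 2066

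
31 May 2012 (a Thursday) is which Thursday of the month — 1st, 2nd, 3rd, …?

Day 31 falls in week ⌈31/7⌉ of the month.
Days 1–7 hold the 1st Thursday, 8–14 the 2nd, 15–21 the 3rd, 22–28 the 4th, 29–31 the 5th.
31 is in the range for the 5th.

5th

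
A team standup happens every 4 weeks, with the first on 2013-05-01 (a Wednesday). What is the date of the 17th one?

The 17th occurrence is 16 intervals after the first: 16 × 28 = 448 days after 2013-05-01.
May has 31 days — 30 days to the end of May leaves 418.
From end of May to end of 2013 is 214 days (204 left).
January has 31 days (173 left).
February has 28 days (145 left).
March has 31 days (114 left).
April has 30 days (84 left).
May has 31 days (53 left).
June has 30 days (23 left).
23 days into July → 2014-07-23.

2014-07-23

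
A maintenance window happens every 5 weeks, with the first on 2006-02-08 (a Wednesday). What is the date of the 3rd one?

2006-04-19

The 3rd occurrence is 2 intervals after the first: 2 × 35 = 70 days after 2006-02-08.
February has 28 days — 20 days to the end of February leaves 50.
March has 31 days (19 left).
19 days into April → 2006-04-19.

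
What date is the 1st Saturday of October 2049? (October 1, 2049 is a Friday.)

2049-10-02

October 2049 begins on a Friday, so the first Saturday is October 2 (1 day later).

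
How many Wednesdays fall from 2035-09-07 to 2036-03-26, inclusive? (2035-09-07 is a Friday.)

29

2035-09-07 is a Friday; the first Wednesday on or after it is 2035-09-12 (5 days later).
From 2035-09-12 to 2036-03-26: 18 + 31 + 30 + 31 + 31 + 29 + 26 = 196 days (rest of September, October, November, December, January, February, March).
196 ÷ 7 = 28 full weeks with remainder 0, so 28 more Wednesdays after the first → 29.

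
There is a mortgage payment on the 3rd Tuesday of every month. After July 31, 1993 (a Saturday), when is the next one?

August 17, 1993

July 1993 starts on a Thursday; its first Tuesday is the 6th, so the 3rd Tuesday is the 20th — July 20, 1993.
That is not after July 31, 1993, so look at August 1993.
August 1993 starts on a Sunday; its first Tuesday is the 3rd, so the 3rd Tuesday is the 17th — August 17, 1993.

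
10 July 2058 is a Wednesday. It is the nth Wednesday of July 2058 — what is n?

2nd

Day 10 falls in week ⌈10/7⌉ of the month.
Days 1–7 hold the 1st Wednesday, 8–14 the 2nd, 15–21 the 3rd, 22–28 the 4th, 29–31 the 5th.
10 is in the range for the 2nd.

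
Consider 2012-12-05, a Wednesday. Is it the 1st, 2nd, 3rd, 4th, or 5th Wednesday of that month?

Day 5 falls in week ⌈5/7⌉ of the month.
Days 1–7 hold the 1st Wednesday, 8–14 the 2nd, 15–21 the 3rd, 22–28 the 4th, 29–31 the 5th.
5 is in the range for the 1st.

1st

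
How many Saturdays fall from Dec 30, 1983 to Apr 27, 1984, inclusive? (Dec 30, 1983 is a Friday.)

17

Dec 30, 1983 is a Friday; the first Saturday on or after it is Dec 31, 1983 (1 day later).
From Dec 31, 1983 to Apr 27, 1984: 0 + 31 + 29 + 31 + 27 = 118 days (rest of Dec, Jan, Feb, Mar, Apr).
118 ÷ 7 = 16 full weeks with remainder 6, so 16 more Saturdays after the first → 17.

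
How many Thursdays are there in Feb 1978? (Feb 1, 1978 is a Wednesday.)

Feb 1, 1978 is a Wednesday; the first Thursday on or after it is Feb 2, 1978 (1 day later).
From Feb 2, 1978 to Feb 28, 1978 is 28 − 2 = 26 days.
26 ÷ 7 = 3 full weeks with remainder 5, so 3 more Thursdays after the first → 4.

4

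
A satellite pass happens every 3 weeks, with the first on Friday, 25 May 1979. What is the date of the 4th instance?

27 July 1979

The 4th occurrence is 3 intervals after the first: 3 × 21 = 63 days after 25 May 1979.
May has 31 days — 6 days to the end of May leaves 57.
June has 30 days (27 left).
27 days into July → 27 July 1979.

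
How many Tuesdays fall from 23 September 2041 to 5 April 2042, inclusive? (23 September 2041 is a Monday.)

28

23 September 2041 is a Monday; the first Tuesday on or after it is 24 September 2041 (1 day later).
From 24 September 2041 to 5 April 2042: 6 + 31 + 30 + 31 + 31 + 28 + 31 + 5 = 193 days (rest of September, October, November, December, January, February, March, April).
193 ÷ 7 = 27 full weeks with remainder 4, so 27 more Tuesdays after the first → 28.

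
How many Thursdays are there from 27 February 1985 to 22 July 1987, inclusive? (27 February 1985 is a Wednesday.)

125

27 February 1985 is a Wednesday; the first Thursday on or after it is 28 February 1985 (1 day later).
From 28 February 1985 to 22 July 1987: 306 + 365 + 203 = 874 days (rest of 1985, 1986, to 22 July 1987 in 1987).
874 ÷ 7 = 124 full weeks with remainder 6, so 124 more Thursdays after the first → 125.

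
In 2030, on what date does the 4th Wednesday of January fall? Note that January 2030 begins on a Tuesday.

23 January 2030

January 2030 begins on a Tuesday, so the first Wednesday is January 2 (1 day later).
The 4th Wednesday is 3 weeks later: 2 + 21 = 23.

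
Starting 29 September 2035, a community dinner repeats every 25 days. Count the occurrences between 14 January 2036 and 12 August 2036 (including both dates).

8

Occurrences land 25·i days after 29 September 2035 for i = 0, 1, 2, …
14 January 2036 is 107 days after the start; 107 ÷ 25 = 4 remainder 7; since the remainder is 7, round up to i = 5. First occurrence in the window: #6 on 1 February 2036 (5×25 = 125 days in).
12 August 2036 is 318 days after the start; 318 ÷ 25 = 12 remainder 18. Last occurrence in the window: #13 on 25 July 2036.
Occurrences #6 through #13: 8 in total.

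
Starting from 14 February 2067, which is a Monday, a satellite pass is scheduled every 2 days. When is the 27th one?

7 April 2067

The 27th occurrence is 26 intervals after the first: 26 × 2 = 52 days after 14 February 2067.
February has 28 days — 14 days to the end of February leaves 38.
March has 31 days (7 left).
7 days into April → 7 April 2067.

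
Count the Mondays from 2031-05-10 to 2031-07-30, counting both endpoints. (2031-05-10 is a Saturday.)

12

2031-05-10 is a Saturday; the first Monday on or after it is 2031-05-12 (2 days later).
From 2031-05-12 to 2031-07-30: 19 + 30 + 30 = 79 days (rest of May, June, July).
79 ÷ 7 = 11 full weeks with remainder 2, so 11 more Mondays after the first → 12.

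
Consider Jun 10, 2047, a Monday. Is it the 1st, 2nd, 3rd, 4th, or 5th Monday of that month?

Day 10 falls in week ⌈10/7⌉ of the month.
Days 1–7 hold the 1st Monday, 8–14 the 2nd, 15–21 the 3rd, 22–28 the 4th, 29–31 the 5th.
10 is in the range for the 2nd.

2nd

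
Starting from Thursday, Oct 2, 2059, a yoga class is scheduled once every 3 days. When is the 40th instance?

Jan 27, 2060

The 40th occurrence is 39 intervals after the first: 39 × 3 = 117 days after Oct 2, 2059.
Oct has 31 days — 29 days to the end of Oct leaves 88.
Nov has 30 days (58 left).
Dec has 31 days (27 left).
27 days into Jan → Jan 27, 2060.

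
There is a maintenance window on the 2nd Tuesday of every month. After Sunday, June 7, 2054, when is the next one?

June 9, 2054

June 2054 starts on a Monday; its first Tuesday is the 2nd, so the 2nd Tuesday is the 9th — June 9, 2054.
June 9, 2054 is after June 7, 2054, so that is the next one.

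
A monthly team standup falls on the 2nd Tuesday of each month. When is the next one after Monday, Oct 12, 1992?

Oct 13, 1992

Oct 1992 starts on a Thursday; its first Tuesday is the 6th, so the 2nd Tuesday is the 13th — Oct 13, 1992.
Oct 13, 1992 is after Oct 12, 1992, so that is the next one.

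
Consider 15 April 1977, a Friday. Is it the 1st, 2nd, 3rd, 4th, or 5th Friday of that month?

3rd

Day 15 falls in week ⌈15/7⌉ of the month.
Days 1–7 hold the 1st Friday, 8–14 the 2nd, 15–21 the 3rd, 22–28 the 4th, 29–31 the 5th.
15 is in the range for the 3rd.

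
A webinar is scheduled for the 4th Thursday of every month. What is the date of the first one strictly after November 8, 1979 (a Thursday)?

November 22, 1979

November 1979 starts on a Thursday; its first Thursday is the 1st, so the 4th Thursday is the 22nd — November 22, 1979.
November 22, 1979 is after November 8, 1979, so that is the next one.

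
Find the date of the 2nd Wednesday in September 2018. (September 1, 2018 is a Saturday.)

September 12, 2018

September 2018 begins on a Saturday, so the first Wednesday is September 5 (4 days later).
The 2nd Wednesday is 1 weeks later: 5 + 7 = 12.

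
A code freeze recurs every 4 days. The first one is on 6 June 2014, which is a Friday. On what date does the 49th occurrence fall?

15 December 2014

The 49th occurrence is 48 intervals after the first: 48 × 4 = 192 days after 6 June 2014.
June has 30 days — 24 days to the end of June leaves 168.
July has 31 days (137 left).
August has 31 days (106 left).
September has 30 days (76 left).
October has 31 days (45 left).
November has 30 days (15 left).
15 days into December → 15 December 2014.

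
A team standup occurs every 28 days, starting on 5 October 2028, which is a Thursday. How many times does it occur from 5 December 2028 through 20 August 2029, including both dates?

Occurrences land 28·i days after 5 October 2028 for i = 0, 1, 2, …
5 December 2028 is 61 days after the start; 61 ÷ 28 = 2 remainder 5; since the remainder is 5, round up to i = 3. First occurrence in the window: #4 on 28 December 2028 (3×28 = 84 days in).
20 August 2029 is 319 days after the start; 319 ÷ 28 = 11 remainder 11. Last occurrence in the window: #12 on 9 August 2029.
Occurrences #4 through #12: 9 in total.

9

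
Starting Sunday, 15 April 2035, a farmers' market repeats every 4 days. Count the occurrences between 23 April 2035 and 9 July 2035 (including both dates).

20

Occurrences land 4·i days after 15 April 2035 for i = 0, 1, 2, …
23 April 2035 is 8 days after the start; 8 ÷ 4 = 2 remainder 0. First occurrence in the window: #3 on 23 April 2035 (2×4 = 8 days in).
9 July 2035 is 85 days after the start; 85 ÷ 4 = 21 remainder 1. Last occurrence in the window: #22 on 8 July 2035.
Occurrences #3 through #22: 20 in total.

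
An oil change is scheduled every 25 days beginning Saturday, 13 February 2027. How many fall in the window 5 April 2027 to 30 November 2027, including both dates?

9

Occurrences land 25·i days after 13 February 2027 for i = 0, 1, 2, …
5 April 2027 is 51 days after the start; 51 ÷ 25 = 2 remainder 1; since the remainder is 1, round up to i = 3. First occurrence in the window: #4 on 29 April 2027 (3×25 = 75 days in).
30 November 2027 is 290 days after the start; 290 ÷ 25 = 11 remainder 15. Last occurrence in the window: #12 on 15 November 2027.
Occurrences #4 through #12: 9 in total.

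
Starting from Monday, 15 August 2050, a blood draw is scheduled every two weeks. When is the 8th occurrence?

The 8th occurrence is 7 intervals after the first: 7 × 14 = 98 days after 15 August 2050.
August has 31 days — 16 days to the end of August leaves 82.
September has 30 days (52 left).
October has 31 days (21 left).
21 days into November → 21 November 2050.

21 November 2050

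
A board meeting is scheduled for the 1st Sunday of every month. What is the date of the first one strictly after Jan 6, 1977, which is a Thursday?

Feb 6, 1977

Jan 1977 starts on a Saturday, so its 1st Sunday is Jan 2, 1977 (1 day in).
That is not after Jan 6, 1977, so look at Feb 1977.
Feb 1977 starts on a Tuesday, so its 1st Sunday is Feb 6, 1977 (5 days in).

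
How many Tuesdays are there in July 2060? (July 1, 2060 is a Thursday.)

July 1, 2060 is a Thursday; the first Tuesday on or after it is July 6, 2060 (5 days later).
From July 6, 2060 to July 31, 2060 is 31 − 6 = 25 days.
25 ÷ 7 = 3 full weeks with remainder 4, so 3 more Tuesdays after the first → 4.

4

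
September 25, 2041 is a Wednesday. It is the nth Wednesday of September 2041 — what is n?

Day 25 falls in week ⌈25/7⌉ of the month.
Days 1–7 hold the 1st Wednesday, 8–14 the 2nd, 15–21 the 3rd, 22–28 the 4th, 29–31 the 5th.
25 is in the range for the 4th.

4th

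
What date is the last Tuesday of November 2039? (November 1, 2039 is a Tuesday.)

29 November 2039

November 2039 begins on a Tuesday, so the first Tuesday is November 1.
November 2039 has 30 days. Adding weeks: 1, 8, 15, 22, 29 — the last one ≤ 30 is the 29th.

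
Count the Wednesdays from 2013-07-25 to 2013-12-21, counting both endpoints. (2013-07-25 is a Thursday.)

2013-07-25 is a Thursday; the first Wednesday on or after it is 2013-07-31 (6 days later).
From 2013-07-31 to 2013-12-21: 0 + 31 + 30 + 31 + 30 + 21 = 143 days (rest of July, August, September, October, November, December).
143 ÷ 7 = 20 full weeks with remainder 3, so 20 more Wednesdays after the first → 21.

21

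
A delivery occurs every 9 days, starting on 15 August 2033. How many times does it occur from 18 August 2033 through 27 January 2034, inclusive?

18

Occurrences land 9·i days after 15 August 2033 for i = 0, 1, 2, …
18 August 2033 is 3 days after the start; 3 ÷ 9 = 0 remainder 3; since the remainder is 3, round up to i = 1. First occurrence in the window: #2 on 24 August 2033 (1×9 = 9 days in).
27 January 2034 is 165 days after the start; 165 ÷ 9 = 18 remainder 3. Last occurrence in the window: #19 on 24 January 2034.
Occurrences #2 through #19: 18 in total.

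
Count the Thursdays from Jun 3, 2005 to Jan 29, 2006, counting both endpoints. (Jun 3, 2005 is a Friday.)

34

Jun 3, 2005 is a Friday; the first Thursday on or after it is Jun 9, 2005 (6 days later).
From Jun 9, 2005 to Jan 29, 2006: 21 + 31 + 31 + 30 + 31 + 30 + 31 + 29 = 234 days (rest of Jun, Jul, Aug, Sep, Oct, Nov, Dec, Jan).
234 ÷ 7 = 33 full weeks with remainder 3, so 33 more Thursdays after the first → 34.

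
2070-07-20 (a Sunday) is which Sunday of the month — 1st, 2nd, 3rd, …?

Day 20 falls in week ⌈20/7⌉ of the month.
Days 1–7 hold the 1st Sunday, 8–14 the 2nd, 15–21 the 3rd, 22–28 the 4th, 29–31 the 5th.
20 is in the range for the 3rd.

3rd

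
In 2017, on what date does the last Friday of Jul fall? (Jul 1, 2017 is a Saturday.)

Jul 28, 2017

Jul 2017 begins on a Saturday, so the first Friday is Jul 7 (6 days later).
Jul 2017 has 31 days. Adding weeks: 7, 14, 21, 28 — the last one ≤ 31 is the 28th.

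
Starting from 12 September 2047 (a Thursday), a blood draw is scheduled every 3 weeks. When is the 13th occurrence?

21 May 2048

The 13th occurrence is 12 intervals after the first: 12 × 21 = 252 days after 12 September 2047.
September has 30 days — 18 days to the end of September leaves 234.
October has 31 days (203 left).
November has 30 days (173 left).
December has 31 days (142 left).
January has 31 days (111 left).
February has 29 days (82 left).
March has 31 days (51 left).
April has 30 days (21 left).
21 days into May → 21 May 2048.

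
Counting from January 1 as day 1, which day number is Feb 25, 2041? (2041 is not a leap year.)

56

Days in months before Feb: 31 = 31.
Plus 25 days into Feb → day 56.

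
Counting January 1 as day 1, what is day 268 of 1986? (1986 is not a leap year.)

25 September 1986

January has 31 days (268 − 31 = 237 remain).
February has 28 days (237 − 28 = 209 remain).
March has 31 days (209 − 31 = 178 remain).
April has 30 days (178 − 30 = 148 remain).
May has 31 days (148 − 31 = 117 remain).
June has 30 days (117 − 30 = 87 remain).
July has 31 days (87 − 31 = 56 remain).
August has 31 days (56 − 31 = 25 remain).
25 into September → September 25.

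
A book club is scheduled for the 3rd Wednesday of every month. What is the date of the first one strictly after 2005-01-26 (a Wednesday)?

January 2005 starts on a Saturday; its first Wednesday is the 5th, so the 3rd Wednesday is the 19th — 2005-01-19.
That is not after 2005-01-26, so look at February 2005.
February 2005 starts on a Tuesday; its first Wednesday is the 2nd, so the 3rd Wednesday is the 16th — 2005-02-16.

2005-02-16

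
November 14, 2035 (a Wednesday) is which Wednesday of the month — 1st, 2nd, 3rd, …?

Day 14 falls in week ⌈14/7⌉ of the month.
Days 1–7 hold the 1st Wednesday, 8–14 the 2nd, 15–21 the 3rd, 22–28 the 4th, 29–31 the 5th.
14 is in the range for the 2nd.

2nd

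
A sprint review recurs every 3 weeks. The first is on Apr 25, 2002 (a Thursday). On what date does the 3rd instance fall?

Jun 6, 2002

The 3rd occurrence is 2 intervals after the first: 2 × 21 = 42 days after Apr 25, 2002.
Apr has 30 days — 5 days to the end of Apr leaves 37.
May has 31 days (6 left).
6 days into Jun → Jun 6, 2002.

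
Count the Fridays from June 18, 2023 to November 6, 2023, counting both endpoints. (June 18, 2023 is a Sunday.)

20

June 18, 2023 is a Sunday; the first Friday on or after it is June 23, 2023 (5 days later).
From June 23, 2023 to November 6, 2023: 7 + 31 + 31 + 30 + 31 + 6 = 136 days (rest of June, July, August, September, October, November).
136 ÷ 7 = 19 full weeks with remainder 3, so 19 more Fridays after the first → 20.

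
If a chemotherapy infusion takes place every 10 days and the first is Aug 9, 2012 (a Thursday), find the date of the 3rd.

Aug 29, 2012

The 3rd occurrence is 2 intervals after the first: 2 × 10 = 20 days after Aug 9, 2012.
20 days later is Aug 29, 2012.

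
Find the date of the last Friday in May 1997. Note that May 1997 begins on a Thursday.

May 1997 begins on a Thursday, so the first Friday is May 2 (1 day later).
May 1997 has 31 days. Adding weeks: 2, 9, 16, 23, 30 — the last one ≤ 31 is the 30th.

May 30, 1997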